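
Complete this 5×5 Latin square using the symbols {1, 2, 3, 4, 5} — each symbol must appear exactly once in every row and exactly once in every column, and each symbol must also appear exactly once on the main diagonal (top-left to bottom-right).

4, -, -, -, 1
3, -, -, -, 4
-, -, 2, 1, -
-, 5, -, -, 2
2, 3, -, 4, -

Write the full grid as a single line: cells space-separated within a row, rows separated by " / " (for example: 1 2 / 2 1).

4 2 3 5 1 / 3 1 5 2 4 / 5 4 2 1 3 / 1 5 4 3 2 / 2 3 1 4 5

(r1,c2) = 2
(r2,c2) = 1
(r2,c3) = 5
(r2,c4) = 2
(r3,c1) = 5
(r3,c2) = 4
(r3,c5) = 3
(r4,c1) = 1
(r4,c4) = 3
(r5,c3) = 1
(r5,c5) = 5
(r1,c3) = 3
(r1,c4) = 5
(r4,c3) = 4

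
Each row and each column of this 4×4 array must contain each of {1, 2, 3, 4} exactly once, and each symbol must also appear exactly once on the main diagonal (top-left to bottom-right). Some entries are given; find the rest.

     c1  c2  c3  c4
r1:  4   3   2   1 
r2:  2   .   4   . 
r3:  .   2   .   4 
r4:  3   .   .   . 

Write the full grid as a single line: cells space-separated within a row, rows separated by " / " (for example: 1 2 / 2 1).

4 3 2 1 / 2 1 4 3 / 1 2 3 4 / 3 4 1 2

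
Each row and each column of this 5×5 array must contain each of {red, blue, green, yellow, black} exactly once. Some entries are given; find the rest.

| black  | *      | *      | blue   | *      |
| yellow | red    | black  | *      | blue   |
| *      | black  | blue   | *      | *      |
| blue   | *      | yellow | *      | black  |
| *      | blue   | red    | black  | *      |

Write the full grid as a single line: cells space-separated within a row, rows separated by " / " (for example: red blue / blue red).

black yellow green blue red / yellow red black green blue / red black blue yellow green / blue green yellow red black / green blue red black yellow

(r1,c3) = green
(r2,c4) = green
(r4,c2) = green
(r4,c4) = red
(r5,c1) = green
(r5,c5) = yellow
(r1,c2) = yellow
(r1,c5) = red
(r3,c1) = red
(r3,c4) = yellow
(r3,c5) = green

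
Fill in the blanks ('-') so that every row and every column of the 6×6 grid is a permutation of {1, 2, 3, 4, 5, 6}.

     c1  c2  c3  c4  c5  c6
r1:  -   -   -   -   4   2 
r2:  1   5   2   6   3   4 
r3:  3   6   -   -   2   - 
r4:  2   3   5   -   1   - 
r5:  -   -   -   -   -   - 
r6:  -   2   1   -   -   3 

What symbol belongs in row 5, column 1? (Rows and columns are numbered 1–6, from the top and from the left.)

6

(r1,c2) = 1
(r3,c3) = 4
(r4,c4) = 4
(r4,c6) = 6
(r5,c2) = 4
(r6,c4) = 5
(r6,c5) = 6
(r1,c4) = 3
(r3,c4) = 1
(r3,c6) = 5
(r5,c4) = 2
(r5,c5) = 5
(r5,c6) = 1
(r6,c1) = 4
(r1,c3) = 6
(r5,c1) = 6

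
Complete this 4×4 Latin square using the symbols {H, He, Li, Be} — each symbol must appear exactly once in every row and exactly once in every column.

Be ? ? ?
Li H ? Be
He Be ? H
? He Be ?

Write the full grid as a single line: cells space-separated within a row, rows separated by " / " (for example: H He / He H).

Cell (r1,c2): row 1 has {Be}; column 2 has {H,He,Be} → Li.
Cell (r1,c4): row 1 has {Li,Be}; column 4 has {H,Be} → He.
Cell (r2,c3): row 2 has {H,Li,Be}; column 3 has {Be} → He.
Cell (r3,c3): row 3 has {H,He,Be}; column 3 has {He,Be} → Li.
Cell (r4,c1): row 4 has {He,Be}; column 1 has {He,Li,Be} → H.
Cell (r4,c4): row 4 has {H,He,Be}; column 4 has {H,He,Be} → Li.
Cell (r1,c3): row 1 has {He,Li,Be}; column 3 has {He,Li,Be} → H.

Be Li H He / Li H He Be / He Be Li H / H He Be Li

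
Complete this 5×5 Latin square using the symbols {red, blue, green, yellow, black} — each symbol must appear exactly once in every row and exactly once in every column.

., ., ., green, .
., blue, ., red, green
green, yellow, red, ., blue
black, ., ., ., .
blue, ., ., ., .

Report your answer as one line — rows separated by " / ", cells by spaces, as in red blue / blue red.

red black blue green yellow / yellow blue black red green / green yellow red black blue / black green yellow blue red / blue red green yellow black

Cell (r2,c1): row 2 has {red,blue,green}; column 1 has {blue,green,black} → yellow.
Cell (r2,c3): row 2 has {red,blue,green,yellow}; column 3 has {red} → black.
Cell (r3,c4): row 3 has {red,blue,green,yellow}; column 4 has {red,green} → black.
Cell (r5,c4): row 5 has {blue}; column 4 has {red,green,black} → yellow.
Cell (r1,c1): row 1 has {green}; column 1 has {blue,green,yellow,black} → red.
Cell (r1,c2): row 1 has {red,green}; column 2 has {blue,yellow} → black.
Cell (r1,c5): row 1 has {red,green,black}; column 5 has {blue,green} → yellow.
Cell (r4,c4): row 4 has {black}; column 4 has {red,green,yellow,black} → blue.
Cell (r4,c5): row 4 has {blue,black}; column 5 has {blue,green,yellow} → red.
Cell (r5,c3): row 5 has {blue,yellow}; column 3 has {red,black} → green.
Cell (r5,c5): row 5 has {blue,green,yellow}; column 5 has {red,blue,green,yellow} → black.
Cell (r1,c3): row 1 has {red,green,yellow,black}; column 3 has {red,green,black} → blue.
Cell (r4,c2): row 4 has {red,blue,black}; column 2 has {blue,yellow,black} → green.
Cell (r4,c3): row 4 has {red,blue,green,black}; column 3 has {red,blue,green,black} → yellow.
Cell (r5,c2): row 5 has {blue,green,yellow,black}; column 2 has {blue,green,yellow,black} → red.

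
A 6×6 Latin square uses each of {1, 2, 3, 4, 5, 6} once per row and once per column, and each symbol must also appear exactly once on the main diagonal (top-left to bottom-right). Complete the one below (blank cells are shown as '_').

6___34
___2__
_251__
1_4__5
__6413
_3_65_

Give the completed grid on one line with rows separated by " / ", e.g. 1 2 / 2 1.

6 1 2 5 3 4 / 5 4 3 2 6 1 / 3 2 5 1 4 6 / 1 6 4 3 2 5 / 2 5 6 4 1 3 / 4 3 1 6 5 2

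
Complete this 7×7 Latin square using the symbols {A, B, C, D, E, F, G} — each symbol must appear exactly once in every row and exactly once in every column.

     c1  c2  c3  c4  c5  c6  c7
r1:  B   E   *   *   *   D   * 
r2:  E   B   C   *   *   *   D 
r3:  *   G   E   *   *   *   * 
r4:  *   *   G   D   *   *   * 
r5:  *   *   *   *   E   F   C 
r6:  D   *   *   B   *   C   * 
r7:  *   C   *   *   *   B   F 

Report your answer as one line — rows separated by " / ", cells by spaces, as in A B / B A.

B E A F C D G / E B C A F G D / F G E C D A B / C F G D B E A / A D B G E F C / D A F B G C E / G C D E A B F

Cell (r3,c6): row 3 has {E,G}; column 6 has {B,C,D,F} → A.
Cell (r3,c7): row 3 has {A,E,G}; column 7 has {C,D,F} → B.
Cell (r4,c6): row 4 has {D,G}; column 6 has {A,B,C,D,F} → E.
Cell (r4,c7): row 4 has {D,E,G}; column 7 has {B,C,D,F} → A.
Cell (r1,c7): row 1 has {B,D,E}; column 7 has {A,B,C,D,F} → G.
Cell (r2,c6): row 2 has {B,C,D,E}; column 6 has {A,B,C,D,E,F} → G.
Cell (r4,c2): row 4 has {A,D,E,G}; column 2 has {B,C,E,G} → F.
Cell (r6,c2): row 6 has {B,C,D}; column 2 has {B,C,E,F,G} → A.
Cell (r6,c3): row 6 has {A,B,C,D}; column 3 has {C,E,G} → F.
Cell (r6,c5): row 6 has {A,B,C,D,F}; column 5 has {E} → G.
Cell (r6,c7): row 6 has {A,B,C,D,F,G}; column 7 has {A,B,C,D,F,G} → E.
Cell (r1,c3): row 1 has {B,D,E,G}; column 3 has {C,E,F,G} → A.
Cell (r4,c1): row 4 has {A,D,E,F,G}; column 1 has {B,D,E} → C.
Cell (r4,c5): row 4 has {A,C,D,E,F,G}; column 5 has {E,G} → B.
Cell (r5,c2): row 5 has {C,E,F}; column 2 has {A,B,C,E,F,G} → D.
Cell (r5,c3): row 5 has {C,D,E,F}; column 3 has {A,C,E,F,G} → B.
Cell (r7,c3): row 7 has {B,C,F}; column 3 has {A,B,C,E,F,G} → D.
Cell (r7,c5): row 7 has {B,C,D,F}; column 5 has {B,E,G} → A.
Cell (r2,c5): row 2 has {B,C,D,E,G}; column 5 has {A,B,E,G} → F.
Cell (r3,c1): row 3 has {A,B,E,G}; column 1 has {B,C,D,E} → F.
Cell (r3,c4): row 3 has {A,B,E,F,G}; column 4 has {B,D} → C.
Cell (r3,c5): row 3 has {A,B,C,E,F,G}; column 5 has {A,B,E,F,G} → D.
Cell (r7,c1): row 7 has {A,B,C,D,F}; column 1 has {B,C,D,E,F} → G.
Cell (r7,c4): row 7 has {A,B,C,D,F,G}; column 4 has {B,C,D} → E.
Cell (r1,c4): row 1 has {A,B,D,E,G}; column 4 has {B,C,D,E} → F.
Cell (r1,c5): row 1 has {A,B,D,E,F,G}; column 5 has {A,B,D,E,F,G} → C.
Cell (r2,c4): row 2 has {B,C,D,E,F,G}; column 4 has {B,C,D,E,F} → A.
Cell (r5,c1): row 5 has {B,C,D,E,F}; column 1 has {B,C,D,E,F,G} → A.
Cell (r5,c4): row 5 has {A,B,C,D,E,F}; column 4 has {A,B,C,D,E,F} → G.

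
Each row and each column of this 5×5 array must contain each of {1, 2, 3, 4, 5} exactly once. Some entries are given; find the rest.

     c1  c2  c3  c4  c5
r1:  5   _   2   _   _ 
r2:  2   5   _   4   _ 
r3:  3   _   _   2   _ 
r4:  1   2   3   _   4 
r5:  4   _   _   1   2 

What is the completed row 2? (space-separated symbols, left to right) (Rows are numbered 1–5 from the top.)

2 5 1 4 3

Cell (r1,c4): row 1 has {2,5}; column 4 has {1,2,4} → 3.
Cell (r1,c5): row 1 has {2,3,5}; column 5 has {2,4} → 1.
Cell (r2,c3): row 2 has {2,4,5}; column 3 has {2,3} → 1.
Cell (r2,c5): row 2 has {1,2,4,5}; column 5 has {1,2,4} → 3.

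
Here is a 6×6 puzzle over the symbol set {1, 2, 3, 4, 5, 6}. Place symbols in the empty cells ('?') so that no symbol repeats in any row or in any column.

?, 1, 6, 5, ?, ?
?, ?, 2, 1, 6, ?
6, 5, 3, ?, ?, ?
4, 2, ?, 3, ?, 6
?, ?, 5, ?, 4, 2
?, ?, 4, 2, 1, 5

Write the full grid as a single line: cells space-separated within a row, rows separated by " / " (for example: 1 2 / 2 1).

2 1 6 5 3 4 / 5 4 2 1 6 3 / 6 5 3 4 2 1 / 4 2 1 3 5 6 / 1 3 5 6 4 2 / 3 6 4 2 1 5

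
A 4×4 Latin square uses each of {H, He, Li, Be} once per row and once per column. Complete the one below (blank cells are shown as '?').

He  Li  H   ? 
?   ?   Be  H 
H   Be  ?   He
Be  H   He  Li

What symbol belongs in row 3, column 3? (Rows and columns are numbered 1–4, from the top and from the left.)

Li

row 1 has {H,He,Li}; column 4 has {H,He,Li} — only Be is left for (r1,c4).
row 2 has {H,Be}; column 1 has {H,He,Be} — only Li is left for (r2,c1).
row 2 has {H,Li,Be}; column 2 has {H,Li,Be} — only He is left for (r2,c2).
row 3 has {H,He,Be}; column 3 has {H,He,Be} — only Li is left for (r3,c3).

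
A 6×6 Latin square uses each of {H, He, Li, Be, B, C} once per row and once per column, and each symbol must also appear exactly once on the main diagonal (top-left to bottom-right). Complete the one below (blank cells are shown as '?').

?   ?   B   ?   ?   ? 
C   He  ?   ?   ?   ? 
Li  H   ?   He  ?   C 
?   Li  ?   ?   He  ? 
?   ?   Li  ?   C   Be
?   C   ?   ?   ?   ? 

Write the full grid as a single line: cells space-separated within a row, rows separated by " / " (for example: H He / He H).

H Be B C Li He / C He H Li Be B / Li H Be He B C / Be Li C B He H / He B Li H C Be / B C He Be H Li

(r1,c2) = Be
(r3,c3) = Be
(r3,c5) = B
(r5,c2) = B
(r5,c4) = H
(r1,c1) = H
(r1,c5) = Li
(r1,c6) = He
(r2,c3) = H
(r2,c5) = Be
(r4,c3) = C
(r4,c4) = B
(r4,c6) = H
(r5,c1) = He
(r6,c3) = He
(r6,c5) = H
(r6,c6) = Li
(r1,c4) = C
(r2,c4) = Li
(r2,c6) = B
(r4,c1) = Be
(r6,c1) = B
(r6,c4) = Be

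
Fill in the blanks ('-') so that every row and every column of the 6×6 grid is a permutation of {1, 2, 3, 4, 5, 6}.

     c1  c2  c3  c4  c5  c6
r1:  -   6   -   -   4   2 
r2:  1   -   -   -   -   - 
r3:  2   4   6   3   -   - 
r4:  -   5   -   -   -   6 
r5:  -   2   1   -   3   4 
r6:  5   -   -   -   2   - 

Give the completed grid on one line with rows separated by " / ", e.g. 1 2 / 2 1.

3 6 5 1 4 2 / 1 3 2 4 6 5 / 2 4 6 3 5 1 / 4 5 3 2 1 6 / 6 2 1 5 3 4 / 5 1 4 6 2 3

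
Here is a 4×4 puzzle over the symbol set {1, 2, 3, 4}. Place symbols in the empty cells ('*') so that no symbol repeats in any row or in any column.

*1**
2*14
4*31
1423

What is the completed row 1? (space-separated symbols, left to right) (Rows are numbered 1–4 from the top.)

3 1 4 2

row 1 has {1}; column 1 has {1,2,4} — only 3 is left for (r1,c1).
row 1 has {1,3}; column 3 has {1,2,3} — only 4 is left for (r1,c3).
row 1 has {1,3,4}; column 4 has {1,3,4} — only 2 is left for (r1,c4).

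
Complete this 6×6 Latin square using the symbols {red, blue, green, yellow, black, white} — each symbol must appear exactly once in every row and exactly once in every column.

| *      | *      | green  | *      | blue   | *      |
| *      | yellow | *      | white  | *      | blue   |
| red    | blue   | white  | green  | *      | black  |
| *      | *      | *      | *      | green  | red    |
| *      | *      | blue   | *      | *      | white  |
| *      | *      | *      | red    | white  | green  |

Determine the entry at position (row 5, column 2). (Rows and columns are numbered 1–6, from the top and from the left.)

green

(r1,c6) = yellow
(r3,c5) = yellow
(r6,c2) = black
(r6,c3) = yellow
(r1,c4) = black
(r4,c2) = white
(r4,c3) = black
(r5,c4) = yellow
(r6,c1) = blue
(r1,c1) = white
(r1,c2) = red
(r2,c3) = red
(r2,c5) = black
(r4,c1) = yellow
(r4,c4) = blue
(r5,c2) = green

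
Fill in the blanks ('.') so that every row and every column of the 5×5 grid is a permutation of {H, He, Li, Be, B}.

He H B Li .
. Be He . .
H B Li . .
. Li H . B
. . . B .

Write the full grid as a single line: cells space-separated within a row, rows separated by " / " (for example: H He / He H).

He H B Li Be / B Be He H Li / H B Li Be He / Be Li H He B / Li He Be B H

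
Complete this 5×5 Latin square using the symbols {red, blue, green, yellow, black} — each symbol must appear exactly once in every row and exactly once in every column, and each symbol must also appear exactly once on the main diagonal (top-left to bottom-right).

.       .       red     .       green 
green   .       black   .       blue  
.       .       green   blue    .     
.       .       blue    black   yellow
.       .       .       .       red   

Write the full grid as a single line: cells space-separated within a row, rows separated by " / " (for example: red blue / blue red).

blue black red yellow green / green yellow black red blue / yellow red green blue black / red green blue black yellow / black blue yellow green red

row 1 has {red,green}; column 4 has {blue,black} — only yellow is left for (r1,c4).
row 2 has {blue,green,black}; column 2 is empty so far; the diagonal has {red,green,black} — only yellow is left for (r2,c2).
row 2 has {blue,green,yellow,black}; column 4 has {blue,yellow,black} — only red is left for (r2,c4).
row 3 has {blue,green}; column 5 has {red,blue,green,yellow} — only black is left for (r3,c5).
row 4 has {blue,yellow,black}; column 1 has {green} — only red is left for (r4,c1).
row 4 has {red,blue,yellow,black}; column 2 has {yellow} — only green is left for (r4,c2).
row 5 has {red}; column 3 has {red,blue,green,black} — only yellow is left for (r5,c3).
row 5 has {red,yellow}; column 4 has {red,blue,yellow,black} — only green is left for (r5,c4).
row 1 has {red,green,yellow}; column 1 has {red,green}; the diagonal has {red,green,yellow,black} — only blue is left for (r1,c1).
row 1 has {red,blue,green,yellow}; column 2 has {green,yellow} — only black is left for (r1,c2).
row 3 has {blue,green,black}; column 1 has {red,blue,green} — only yellow is left for (r3,c1).
row 3 has {blue,green,yellow,black}; column 2 has {green,yellow,black} — only red is left for (r3,c2).
row 5 has {red,green,yellow}; column 1 has {red,blue,green,yellow} — only black is left for (r5,c1).
row 5 has {red,green,yellow,black}; column 2 has {red,green,yellow,black} — only blue is left for (r5,c2).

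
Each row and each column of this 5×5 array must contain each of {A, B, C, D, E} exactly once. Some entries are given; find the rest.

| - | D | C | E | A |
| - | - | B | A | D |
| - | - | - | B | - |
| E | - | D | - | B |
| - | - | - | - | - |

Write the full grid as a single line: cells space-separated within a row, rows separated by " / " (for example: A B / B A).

B D C E A / C E B A D / D C A B E / E A D C B / A B E D C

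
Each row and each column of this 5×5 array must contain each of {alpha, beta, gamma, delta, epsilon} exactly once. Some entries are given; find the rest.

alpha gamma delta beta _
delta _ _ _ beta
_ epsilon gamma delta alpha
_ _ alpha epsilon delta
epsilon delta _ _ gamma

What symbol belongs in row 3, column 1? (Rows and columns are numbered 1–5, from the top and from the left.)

beta

(r1,c5) = epsilon
(r2,c2) = alpha
(r2,c3) = epsilon
(r2,c4) = gamma
(r3,c1) = beta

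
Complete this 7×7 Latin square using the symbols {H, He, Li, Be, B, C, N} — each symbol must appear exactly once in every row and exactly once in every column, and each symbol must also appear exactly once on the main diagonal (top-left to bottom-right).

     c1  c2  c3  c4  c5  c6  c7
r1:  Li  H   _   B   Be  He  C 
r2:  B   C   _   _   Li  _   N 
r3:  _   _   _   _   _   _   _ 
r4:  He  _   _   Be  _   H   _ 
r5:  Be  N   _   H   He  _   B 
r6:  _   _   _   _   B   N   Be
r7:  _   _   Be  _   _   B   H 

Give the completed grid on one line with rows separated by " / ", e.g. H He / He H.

Li H N B Be He C / B C H He Li Be N / C Be B N H Li He / He B C Be N H Li / Be N Li H He C B / H Li He C B N Be / N He Be Li C B H

At row 1, column 3: row 1 has {H,He,Li,Be,B,C}; column 3 has {Be}; that leaves N.
At row 2, column 4: row 2 has {Li,B,C,N}; column 4 has {H,Be,B}; that leaves He.
At row 2, column 6: row 2 has {He,Li,B,C,N}; column 6 has {H,He,B,N}; that leaves Be.
At row 3, column 3: row 3 is empty so far; column 3 has {Be,N}; the diagonal has {H,He,Li,Be,C,N}; that leaves B.
At row 4, column 7: row 4 has {H,He,Be}; column 7 has {H,Be,B,C,N}; that leaves Li.
At row 2, column 3: row 2 has {He,Li,Be,B,C,N}; column 3 has {Be,B,N}; that leaves H.
At row 3, column 7: row 3 has {B}; column 7 has {H,Li,Be,B,C,N}; that leaves He.
At row 4, column 2: row 4 has {H,He,Li,Be}; column 2 has {H,C,N}; that leaves B.
At row 4, column 3: row 4 has {H,He,Li,Be,B}; column 3 has {H,Be,B,N}; that leaves C.
At row 4, column 5: row 4 has {H,He,Li,Be,B,C}; column 5 has {He,Li,Be,B}; that leaves N.
At row 5, column 3: row 5 has {H,He,Be,B,N}; column 3 has {H,Be,B,C,N}; that leaves Li.
At row 5, column 6: row 5 has {H,He,Li,Be,B,N}; column 6 has {H,He,Be,B,N}; that leaves C.
At row 6, column 3: row 6 has {Be,B,N}; column 3 has {H,Li,Be,B,C,N}; that leaves He.
At row 7, column 5: row 7 has {H,Be,B}; column 5 has {He,Li,Be,B,N}; that leaves C.
At row 3, column 5: row 3 has {He,B}; column 5 has {He,Li,Be,B,C,N}; that leaves H.
At row 3, column 6: row 3 has {H,He,B}; column 6 has {H,He,Be,B,C,N}; that leaves Li.
At row 6, column 2: row 6 has {He,Be,B,N}; column 2 has {H,B,C,N}; that leaves Li.
At row 6, column 4: row 6 has {He,Li,Be,B,N}; column 4 has {H,He,Be,B}; that leaves C.
At row 7, column 1: row 7 has {H,Be,B,C}; column 1 has {He,Li,Be,B}; that leaves N.
At row 7, column 2: row 7 has {H,Be,B,C,N}; column 2 has {H,Li,B,C,N}; that leaves He.
At row 7, column 4: row 7 has {H,He,Be,B,C,N}; column 4 has {H,He,Be,B,C}; that leaves Li.
At row 3, column 1: row 3 has {H,He,Li,B}; column 1 has {He,Li,Be,B,N}; that leaves C.
At row 3, column 2: row 3 has {H,He,Li,B,C}; column 2 has {H,He,Li,B,C,N}; that leaves Be.
At row 3, column 4: row 3 has {H,He,Li,Be,B,C}; column 4 has {H,He,Li,Be,B,C}; that leaves N.
At row 6, column 1: row 6 has {He,Li,Be,B,C,N}; column 1 has {He,Li,Be,B,C,N}; that leaves H.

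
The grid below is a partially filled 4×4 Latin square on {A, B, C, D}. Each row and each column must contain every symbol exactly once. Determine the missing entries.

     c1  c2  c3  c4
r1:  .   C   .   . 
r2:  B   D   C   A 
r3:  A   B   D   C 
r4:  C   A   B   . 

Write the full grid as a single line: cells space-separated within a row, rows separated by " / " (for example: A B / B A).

D C A B / B D C A / A B D C / C A B D

(r1,c1) = D
(r1,c3) = A
(r1,c4) = B
(r4,c4) = D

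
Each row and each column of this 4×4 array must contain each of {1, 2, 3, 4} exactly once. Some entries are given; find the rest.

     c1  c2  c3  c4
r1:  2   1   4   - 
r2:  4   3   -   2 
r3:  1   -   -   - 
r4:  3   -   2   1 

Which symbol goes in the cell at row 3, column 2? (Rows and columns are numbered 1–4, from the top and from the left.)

2

(r1,c4) = 3
(r2,c3) = 1
(r3,c3) = 3
(r3,c4) = 4
(r4,c2) = 4
(r3,c2) = 2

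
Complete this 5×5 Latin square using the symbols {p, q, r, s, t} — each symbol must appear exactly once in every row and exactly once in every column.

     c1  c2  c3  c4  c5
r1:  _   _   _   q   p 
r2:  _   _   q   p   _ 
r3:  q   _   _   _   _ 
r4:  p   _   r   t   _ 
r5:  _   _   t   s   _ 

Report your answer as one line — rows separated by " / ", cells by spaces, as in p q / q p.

t r s q p / s t q p r / q s p r t / p q r t s / r p t s q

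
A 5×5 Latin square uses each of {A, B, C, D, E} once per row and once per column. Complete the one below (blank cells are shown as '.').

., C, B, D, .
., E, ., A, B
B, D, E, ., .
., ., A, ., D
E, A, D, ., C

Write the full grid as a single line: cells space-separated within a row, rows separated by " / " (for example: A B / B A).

(r1,c1) = A
(r1,c5) = E
(r2,c3) = C
(r3,c4) = C
(r3,c5) = A
(r4,c1) = C
(r4,c2) = B
(r4,c4) = E
(r5,c4) = B
(r2,c1) = D

A C B D E / D E C A B / B D E C A / C B A E D / E A D B C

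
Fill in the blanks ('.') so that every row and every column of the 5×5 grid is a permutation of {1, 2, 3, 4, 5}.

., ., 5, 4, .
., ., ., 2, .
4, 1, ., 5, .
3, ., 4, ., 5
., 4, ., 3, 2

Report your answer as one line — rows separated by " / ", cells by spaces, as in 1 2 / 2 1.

2 3 5 4 1 / 1 5 3 2 4 / 4 1 2 5 3 / 3 2 4 1 5 / 5 4 1 3 2

(r3,c5) = 3
(r4,c2) = 2
(r4,c4) = 1
(r5,c3) = 1
(r1,c2) = 3
(r1,c5) = 1
(r2,c2) = 5
(r2,c3) = 3
(r2,c5) = 4
(r3,c3) = 2
(r5,c1) = 5
(r1,c1) = 2
(r2,c1) = 1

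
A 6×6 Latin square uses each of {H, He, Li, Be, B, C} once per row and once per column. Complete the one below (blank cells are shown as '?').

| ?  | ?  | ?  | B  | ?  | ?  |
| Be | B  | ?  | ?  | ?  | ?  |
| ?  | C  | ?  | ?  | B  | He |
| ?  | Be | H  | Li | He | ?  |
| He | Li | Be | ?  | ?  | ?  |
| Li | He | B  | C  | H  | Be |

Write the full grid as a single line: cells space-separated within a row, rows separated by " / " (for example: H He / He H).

C H He B Be Li / Be B C He Li H / H C Li Be B He / B Be H Li He C / He Li Be H C B / Li He B C H Be

At row 1, column 2: row 1 has {B}; column 2 has {He,Li,Be,B,C}; that leaves H.
At row 3, column 1: row 3 has {He,B,C}; column 1 has {He,Li,Be}; that leaves H.
At row 3, column 3: row 3 has {H,He,B,C}; column 3 has {H,Be,B}; that leaves Li.
At row 3, column 4: row 3 has {H,He,Li,B,C}; column 4 has {Li,B,C}; that leaves Be.
At row 5, column 4: row 5 has {He,Li,Be}; column 4 has {Li,Be,B,C}; that leaves H.
At row 5, column 5: row 5 has {H,He,Li,Be}; column 5 has {H,He,B}; that leaves C.
At row 5, column 6: row 5 has {H,He,Li,Be,C}; column 6 has {He,Be}; that leaves B.
At row 1, column 1: row 1 has {H,B}; column 1 has {H,He,Li,Be}; that leaves C.
At row 1, column 3: row 1 has {H,B,C}; column 3 has {H,Li,Be,B}; that leaves He.
At row 1, column 6: row 1 has {H,He,B,C}; column 6 has {He,Be,B}; that leaves Li.
At row 2, column 3: row 2 has {Be,B}; column 3 has {H,He,Li,Be,B}; that leaves C.
At row 2, column 4: row 2 has {Be,B,C}; column 4 has {H,Li,Be,B,C}; that leaves He.
At row 2, column 5: row 2 has {He,Be,B,C}; column 5 has {H,He,B,C}; that leaves Li.
At row 2, column 6: row 2 has {He,Li,Be,B,C}; column 6 has {He,Li,Be,B}; that leaves H.
At row 4, column 1: row 4 has {H,He,Li,Be}; column 1 has {H,He,Li,Be,C}; that leaves B.
At row 4, column 6: row 4 has {H,He,Li,Be,B}; column 6 has {H,He,Li,Be,B}; that leaves C.
At row 1, column 5: row 1 has {H,He,Li,B,C}; column 5 has {H,He,Li,B,C}; that leaves Be.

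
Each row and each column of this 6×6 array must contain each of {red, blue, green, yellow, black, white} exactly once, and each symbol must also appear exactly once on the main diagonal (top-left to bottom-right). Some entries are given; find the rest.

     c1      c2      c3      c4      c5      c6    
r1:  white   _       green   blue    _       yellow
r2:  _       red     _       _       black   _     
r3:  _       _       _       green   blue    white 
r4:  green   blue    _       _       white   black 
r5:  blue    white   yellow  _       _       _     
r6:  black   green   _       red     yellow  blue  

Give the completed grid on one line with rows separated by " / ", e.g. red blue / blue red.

white black green blue red yellow / yellow red blue white black green / red yellow black green blue white / green blue red yellow white black / blue white yellow black green red / black green white red yellow blue

Cell (r1,c2): row 1 has {blue,green,yellow,white}; column 2 has {red,blue,green,white} → black.
Cell (r1,c5): row 1 has {blue,green,yellow,black,white}; column 5 has {blue,yellow,black,white} → red.
Cell (r2,c1): row 2 has {red,black}; column 1 has {blue,green,black,white} → yellow.
Cell (r2,c4): row 2 has {red,yellow,black}; column 4 has {red,blue,green} → white.
Cell (r2,c6): row 2 has {red,yellow,black,white}; column 6 has {blue,yellow,black,white} → green.
Cell (r3,c1): row 3 has {blue,green,white}; column 1 has {blue,green,yellow,black,white} → red.
Cell (r3,c2): row 3 has {red,blue,green,white}; column 2 has {red,blue,green,black,white} → yellow.
Cell (r3,c3): row 3 has {red,blue,green,yellow,white}; column 3 has {green,yellow}; the diagonal has {red,blue,white} → black.
Cell (r4,c3): row 4 has {blue,green,black,white}; column 3 has {green,yellow,black} → red.
Cell (r4,c4): row 4 has {red,blue,green,black,white}; column 4 has {red,blue,green,white}; the diagonal has {red,blue,black,white} → yellow.
Cell (r5,c4): row 5 has {blue,yellow,white}; column 4 has {red,blue,green,yellow,white} → black.
Cell (r5,c5): row 5 has {blue,yellow,black,white}; column 5 has {red,blue,yellow,black,white}; the diagonal has {red,blue,yellow,black,white} → green.
Cell (r5,c6): row 5 has {blue,green,yellow,black,white}; column 6 has {blue,green,yellow,black,white} → red.
Cell (r6,c3): row 6 has {red,blue,green,yellow,black}; column 3 has {red,green,yellow,black} → white.
Cell (r2,c3): row 2 has {red,green,yellow,black,white}; column 3 has {red,green,yellow,black,white} → blue.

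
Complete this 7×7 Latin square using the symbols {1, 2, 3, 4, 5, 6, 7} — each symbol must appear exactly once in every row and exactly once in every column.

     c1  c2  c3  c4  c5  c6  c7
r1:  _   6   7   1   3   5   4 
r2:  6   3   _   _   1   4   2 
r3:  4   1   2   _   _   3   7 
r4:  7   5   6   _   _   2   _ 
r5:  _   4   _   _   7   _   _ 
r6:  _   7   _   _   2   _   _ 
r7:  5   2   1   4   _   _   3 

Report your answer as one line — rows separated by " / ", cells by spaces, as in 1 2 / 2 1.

Cell (r1,c1): row 1 has {1,3,4,5,6,7}; column 1 has {4,5,6,7} → 2.
Cell (r2,c3): row 2 has {1,2,3,4,6}; column 3 has {1,2,6,7} → 5.
Cell (r2,c4): row 2 has {1,2,3,4,5,6}; column 4 has {1,4} → 7.
Cell (r4,c4): row 4 has {2,5,6,7}; column 4 has {1,4,7} → 3.
Cell (r4,c5): row 4 has {2,3,5,6,7}; column 5 has {1,2,3,7} → 4.
Cell (r4,c7): row 4 has {2,3,4,5,6,7}; column 7 has {2,3,4,7} → 1.
Cell (r5,c3): row 5 has {4,7}; column 3 has {1,2,5,6,7} → 3.
Cell (r6,c3): row 6 has {2,7}; column 3 has {1,2,3,5,6,7} → 4.
Cell (r7,c5): row 7 has {1,2,3,4,5}; column 5 has {1,2,3,4,7} → 6.
Cell (r7,c6): row 7 has {1,2,3,4,5,6}; column 6 has {2,3,4,5} → 7.
Cell (r3,c5): row 3 has {1,2,3,4,7}; column 5 has {1,2,3,4,6,7} → 5.
Cell (r5,c1): row 5 has {3,4,7}; column 1 has {2,4,5,6,7} → 1.
Cell (r5,c6): row 5 has {1,3,4,7}; column 6 has {2,3,4,5,7} → 6.
Cell (r5,c7): row 5 has {1,3,4,6,7}; column 7 has {1,2,3,4,7} → 5.
Cell (r6,c1): row 6 has {2,4,7}; column 1 has {1,2,4,5,6,7} → 3.
Cell (r6,c6): row 6 has {2,3,4,7}; column 6 has {2,3,4,5,6,7} → 1.
Cell (r6,c7): row 6 has {1,2,3,4,7}; column 7 has {1,2,3,4,5,7} → 6.
Cell (r3,c4): row 3 has {1,2,3,4,5,7}; column 4 has {1,3,4,7} → 6.
Cell (r5,c4): row 5 has {1,3,4,5,6,7}; column 4 has {1,3,4,6,7} → 2.
Cell (r6,c4): row 6 has {1,2,3,4,6,7}; column 4 has {1,2,3,4,6,7} → 5.

2 6 7 1 3 5 4 / 6 3 5 7 1 4 2 / 4 1 2 6 5 3 7 / 7 5 6 3 4 2 1 / 1 4 3 2 7 6 5 / 3 7 4 5 2 1 6 / 5 2 1 4 6 7 3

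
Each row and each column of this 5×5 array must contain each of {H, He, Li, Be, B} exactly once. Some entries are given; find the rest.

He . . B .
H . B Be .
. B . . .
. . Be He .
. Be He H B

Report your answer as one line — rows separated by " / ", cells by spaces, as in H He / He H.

(r3,c4) = Li
(r5,c1) = Li
(r3,c1) = Be
(r3,c3) = H
(r3,c5) = He
(r4,c1) = B
(r1,c3) = Li
(r2,c5) = Li
(r4,c5) = H
(r1,c2) = H
(r1,c5) = Be
(r2,c2) = He
(r4,c2) = Li

He H Li B Be / H He B Be Li / Be B H Li He / B Li Be He H / Li Be He H B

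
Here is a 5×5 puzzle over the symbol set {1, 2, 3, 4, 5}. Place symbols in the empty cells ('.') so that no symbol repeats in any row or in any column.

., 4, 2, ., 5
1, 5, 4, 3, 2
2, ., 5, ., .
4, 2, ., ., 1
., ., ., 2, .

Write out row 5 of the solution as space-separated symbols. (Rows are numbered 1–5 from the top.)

5 3 1 2 4

(r1,c1): row 1 has {2,4,5}; column 1 has {1,2,4}, so it must be 3.
(r1,c4): row 1 has {2,3,4,5}; column 4 has {2,3}, so it must be 1.
(r3,c4): row 3 has {2,5}; column 4 has {1,2,3}, so it must be 4.
(r3,c5): row 3 has {2,4,5}; column 5 has {1,2,5}, so it must be 3.
(r4,c3): row 4 has {1,2,4}; column 3 has {2,4,5}, so it must be 3.
(r4,c4): row 4 has {1,2,3,4}; column 4 has {1,2,3,4}, so it must be 5.
(r5,c1): row 5 has {2}; column 1 has {1,2,3,4}, so it must be 5.
(r5,c3): row 5 has {2,5}; column 3 has {2,3,4,5}, so it must be 1.
(r5,c5): row 5 has {1,2,5}; column 5 has {1,2,3,5}, so it must be 4.
(r3,c2): row 3 has {2,3,4,5}; column 2 has {2,4,5}, so it must be 1.
(r5,c2): row 5 has {1,2,4,5}; column 2 has {1,2,4,5}, so it must be 3.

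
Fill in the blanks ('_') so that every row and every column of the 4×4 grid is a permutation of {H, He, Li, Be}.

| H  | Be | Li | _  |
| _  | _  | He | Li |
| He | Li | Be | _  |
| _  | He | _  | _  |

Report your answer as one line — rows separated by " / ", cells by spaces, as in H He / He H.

H Be Li He / Be H He Li / He Li Be H / Li He H Be

At row 1, column 4: row 1 has {H,Li,Be}; column 4 has {Li}; that leaves He.
At row 2, column 1: row 2 has {He,Li}; column 1 has {H,He}; that leaves Be.
At row 2, column 2: row 2 has {He,Li,Be}; column 2 has {He,Li,Be}; that leaves H.
At row 3, column 4: row 3 has {He,Li,Be}; column 4 has {He,Li}; that leaves H.
At row 4, column 1: row 4 has {He}; column 1 has {H,He,Be}; that leaves Li.
At row 4, column 3: row 4 has {He,Li}; column 3 has {He,Li,Be}; that leaves H.
At row 4, column 4: row 4 has {H,He,Li}; column 4 has {H,He,Li}; that leaves Be.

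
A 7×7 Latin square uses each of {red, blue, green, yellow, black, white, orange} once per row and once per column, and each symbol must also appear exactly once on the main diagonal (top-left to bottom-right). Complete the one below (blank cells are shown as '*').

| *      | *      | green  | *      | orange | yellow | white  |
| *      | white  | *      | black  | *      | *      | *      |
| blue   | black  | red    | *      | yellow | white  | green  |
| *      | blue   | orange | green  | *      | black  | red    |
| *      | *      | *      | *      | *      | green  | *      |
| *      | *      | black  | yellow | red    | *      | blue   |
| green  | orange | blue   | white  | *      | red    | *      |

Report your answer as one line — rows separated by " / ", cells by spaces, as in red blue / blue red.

black red green blue orange yellow white / red white yellow black green blue orange / blue black red orange yellow white green / yellow blue orange green white black red / orange yellow white red blue green black / white green black yellow red orange blue / green orange blue white black red yellow

(r1,c1) = black
(r1,c2) = red
(r1,c4) = blue
(r2,c3) = yellow
(r2,c7) = orange
(r3,c4) = orange
(r4,c5) = white
(r5,c2) = yellow
(r5,c3) = white
(r5,c4) = red
(r5,c5) = blue
(r5,c7) = black
(r6,c2) = green
(r6,c6) = orange
(r7,c5) = black
(r7,c7) = yellow
(r2,c1) = red
(r2,c5) = green
(r2,c6) = blue
(r4,c1) = yellow
(r5,c1) = orange
(r6,c1) = white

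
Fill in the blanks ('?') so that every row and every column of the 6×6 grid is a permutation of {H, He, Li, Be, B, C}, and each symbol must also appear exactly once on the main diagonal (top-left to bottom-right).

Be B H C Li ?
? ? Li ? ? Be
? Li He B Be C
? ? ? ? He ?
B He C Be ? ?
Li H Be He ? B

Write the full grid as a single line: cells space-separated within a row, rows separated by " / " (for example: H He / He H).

(r1,c6) = He
(r2,c2) = C
(r2,c4) = H
(r2,c5) = B
(r3,c1) = H
(r4,c1) = C
(r4,c2) = Be
(r4,c3) = B
(r4,c4) = Li
(r4,c6) = H
(r5,c5) = H
(r5,c6) = Li
(r6,c5) = C
(r2,c1) = He

Be B H C Li He / He C Li H B Be / H Li He B Be C / C Be B Li He H / B He C Be H Li / Li H Be He C B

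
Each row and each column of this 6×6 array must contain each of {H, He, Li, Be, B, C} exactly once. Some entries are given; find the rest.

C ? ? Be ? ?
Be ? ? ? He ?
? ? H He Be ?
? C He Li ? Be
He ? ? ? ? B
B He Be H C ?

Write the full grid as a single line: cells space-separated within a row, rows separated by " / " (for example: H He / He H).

Cell (r3,c1): row 3 has {H,He,Be}; column 1 has {He,Be,B,C} → Li.
Cell (r3,c2): row 3 has {H,He,Li,Be}; column 2 has {He,C} → B.
Cell (r3,c6): row 3 has {H,He,Li,Be,B}; column 6 has {Be,B} → C.
Cell (r4,c1): row 4 has {He,Li,Be,C}; column 1 has {He,Li,Be,B,C} → H.
Cell (r4,c5): row 4 has {H,He,Li,Be,C}; column 5 has {He,Be,C} → B.
Cell (r5,c4): row 5 has {He,B}; column 4 has {H,He,Li,Be} → C.
Cell (r6,c6): row 6 has {H,He,Be,B,C}; column 6 has {Be,B,C} → Li.
Cell (r2,c4): row 2 has {He,Be}; column 4 has {H,He,Li,Be,C} → B.
Cell (r2,c6): row 2 has {He,Be,B}; column 6 has {Li,Be,B,C} → H.
Cell (r5,c3): row 5 has {He,B,C}; column 3 has {H,He,Be} → Li.
Cell (r5,c5): row 5 has {He,Li,B,C}; column 5 has {He,Be,B,C} → H.
Cell (r1,c3): row 1 has {Be,C}; column 3 has {H,He,Li,Be} → B.
Cell (r1,c5): row 1 has {Be,B,C}; column 5 has {H,He,Be,B,C} → Li.
Cell (r1,c6): row 1 has {Li,Be,B,C}; column 6 has {H,Li,Be,B,C} → He.
Cell (r2,c2): row 2 has {H,He,Be,B}; column 2 has {He,B,C} → Li.
Cell (r2,c3): row 2 has {H,He,Li,Be,B}; column 3 has {H,He,Li,Be,B} → C.
Cell (r5,c2): row 5 has {H,He,Li,B,C}; column 2 has {He,Li,B,C} → Be.
Cell (r1,c2): row 1 has {He,Li,Be,B,C}; column 2 has {He,Li,Be,B,C} → H.

C H B Be Li He / Be Li C B He H / Li B H He Be C / H C He Li B Be / He Be Li C H B / B He Be H C Li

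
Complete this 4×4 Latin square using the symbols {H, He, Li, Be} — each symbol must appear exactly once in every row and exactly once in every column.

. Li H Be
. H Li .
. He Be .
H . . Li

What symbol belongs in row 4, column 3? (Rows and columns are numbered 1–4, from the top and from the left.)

At row 1, column 1: row 1 has {H,Li,Be}; column 1 has {H}; that leaves He.
At row 2, column 1: row 2 has {H,Li}; column 1 has {H,He}; that leaves Be.
At row 2, column 4: row 2 has {H,Li,Be}; column 4 has {Li,Be}; that leaves He.
At row 3, column 1: row 3 has {He,Be}; column 1 has {H,He,Be}; that leaves Li.
At row 3, column 4: row 3 has {He,Li,Be}; column 4 has {He,Li,Be}; that leaves H.
At row 4, column 2: row 4 has {H,Li}; column 2 has {H,He,Li}; that leaves Be.
At row 4, column 3: row 4 has {H,Li,Be}; column 3 has {H,Li,Be}; that leaves He.

He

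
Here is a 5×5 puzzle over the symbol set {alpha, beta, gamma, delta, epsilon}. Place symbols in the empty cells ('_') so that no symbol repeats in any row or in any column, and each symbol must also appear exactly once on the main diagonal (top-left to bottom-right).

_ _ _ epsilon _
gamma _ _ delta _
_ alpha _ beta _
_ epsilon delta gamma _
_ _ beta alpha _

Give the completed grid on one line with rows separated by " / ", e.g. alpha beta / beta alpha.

(r2,c2) = beta
(r3,c3) = epsilon
(r5,c5) = delta
(r1,c1) = alpha
(r1,c3) = gamma
(r1,c5) = beta
(r2,c3) = alpha
(r2,c5) = epsilon
(r3,c1) = delta
(r3,c5) = gamma
(r4,c1) = beta
(r4,c5) = alpha
(r5,c1) = epsilon
(r5,c2) = gamma
(r1,c2) = delta

alpha delta gamma epsilon beta / gamma beta alpha delta epsilon / delta alpha epsilon beta gamma / beta epsilon delta gamma alpha / epsilon gamma beta alpha delta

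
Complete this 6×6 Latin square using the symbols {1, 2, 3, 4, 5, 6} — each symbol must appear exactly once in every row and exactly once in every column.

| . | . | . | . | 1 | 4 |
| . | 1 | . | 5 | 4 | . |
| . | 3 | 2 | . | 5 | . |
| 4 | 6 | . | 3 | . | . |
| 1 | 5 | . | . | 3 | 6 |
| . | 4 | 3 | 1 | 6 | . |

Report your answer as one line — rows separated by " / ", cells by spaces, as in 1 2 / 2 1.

Cell (r1,c2): row 1 has {1,4}; column 2 has {1,3,4,5,6} → 2.
Cell (r1,c4): row 1 has {1,2,4}; column 4 has {1,3,5} → 6.
Cell (r2,c3): row 2 has {1,4,5}; column 3 has {2,3} → 6.
Cell (r3,c1): row 3 has {2,3,5}; column 1 has {1,4} → 6.
Cell (r3,c4): row 3 has {2,3,5,6}; column 4 has {1,3,5,6} → 4.
Cell (r3,c6): row 3 has {2,3,4,5,6}; column 6 has {4,6} → 1.
Cell (r4,c5): row 4 has {3,4,6}; column 5 has {1,3,4,5,6} → 2.
Cell (r4,c6): row 4 has {2,3,4,6}; column 6 has {1,4,6} → 5.
Cell (r5,c3): row 5 has {1,3,5,6}; column 3 has {2,3,6} → 4.
Cell (r5,c4): row 5 has {1,3,4,5,6}; column 4 has {1,3,4,5,6} → 2.
Cell (r6,c6): row 6 has {1,3,4,6}; column 6 has {1,4,5,6} → 2.
Cell (r1,c3): row 1 has {1,2,4,6}; column 3 has {2,3,4,6} → 5.
Cell (r2,c6): row 2 has {1,4,5,6}; column 6 has {1,2,4,5,6} → 3.
Cell (r4,c3): row 4 has {2,3,4,5,6}; column 3 has {2,3,4,5,6} → 1.
Cell (r6,c1): row 6 has {1,2,3,4,6}; column 1 has {1,4,6} → 5.
Cell (r1,c1): row 1 has {1,2,4,5,6}; column 1 has {1,4,5,6} → 3.
Cell (r2,c1): row 2 has {1,3,4,5,6}; column 1 has {1,3,4,5,6} → 2.

3 2 5 6 1 4 / 2 1 6 5 4 3 / 6 3 2 4 5 1 / 4 6 1 3 2 5 / 1 5 4 2 3 6 / 5 4 3 1 6 2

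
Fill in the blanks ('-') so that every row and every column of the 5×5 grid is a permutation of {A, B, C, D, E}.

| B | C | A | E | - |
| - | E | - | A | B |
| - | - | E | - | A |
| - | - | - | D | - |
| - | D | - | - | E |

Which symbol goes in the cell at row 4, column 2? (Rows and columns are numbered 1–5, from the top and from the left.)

row 1 has {A,B,C,E}; column 5 has {A,B,E} — only D is left for (r1,c5).
row 3 has {A,E}; column 2 has {C,D,E} — only B is left for (r3,c2).
row 3 has {A,B,E}; column 4 has {A,D,E} — only C is left for (r3,c4).
row 4 has {D}; column 2 has {B,C,D,E} — only A is left for (r4,c2).

A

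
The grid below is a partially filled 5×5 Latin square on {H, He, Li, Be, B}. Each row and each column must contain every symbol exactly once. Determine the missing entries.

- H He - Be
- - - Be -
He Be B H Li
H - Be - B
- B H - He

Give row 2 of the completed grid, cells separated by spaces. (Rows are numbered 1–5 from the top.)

B He Li Be H

(r2,c3): row 2 has {Be}; column 3 has {H,He,Be,B}, so it must be Li.
(r2,c5): row 2 has {Li,Be}; column 5 has {He,Li,Be,B}, so it must be H.
(r5,c4): row 5 has {H,He,B}; column 4 has {H,Be}, so it must be Li.
(r1,c4): row 1 has {H,He,Be}; column 4 has {H,Li,Be}, so it must be B.
(r2,c1): row 2 has {H,Li,Be}; column 1 has {H,He}, so it must be B.
(r2,c2): row 2 has {H,Li,Be,B}; column 2 has {H,Be,B}, so it must be He.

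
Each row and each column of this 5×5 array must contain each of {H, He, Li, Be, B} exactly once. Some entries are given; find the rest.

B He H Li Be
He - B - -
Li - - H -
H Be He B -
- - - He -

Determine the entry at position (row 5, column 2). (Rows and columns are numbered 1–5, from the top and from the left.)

Cell (r2,c4): row 2 has {He,B}; column 4 has {H,He,Li,B} → Be.
Cell (r3,c2): row 3 has {H,Li}; column 2 has {He,Be} → B.
Cell (r3,c3): row 3 has {H,Li,B}; column 3 has {H,He,B} → Be.
Cell (r3,c5): row 3 has {H,Li,Be,B}; column 5 has {Be} → He.
Cell (r4,c5): row 4 has {H,He,Be,B}; column 5 has {He,Be} → Li.
Cell (r5,c1): row 5 has {He}; column 1 has {H,He,Li,B} → Be.
Cell (r5,c3): row 5 has {He,Be}; column 3 has {H,He,Be,B} → Li.
Cell (r2,c5): row 2 has {He,Be,B}; column 5 has {He,Li,Be} → H.
Cell (r5,c2): row 5 has {He,Li,Be}; column 2 has {He,Be,B} → H.

H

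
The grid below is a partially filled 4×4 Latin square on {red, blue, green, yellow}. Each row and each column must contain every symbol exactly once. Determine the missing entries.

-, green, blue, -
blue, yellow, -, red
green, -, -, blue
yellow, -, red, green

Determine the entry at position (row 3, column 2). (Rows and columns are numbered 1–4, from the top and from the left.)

red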